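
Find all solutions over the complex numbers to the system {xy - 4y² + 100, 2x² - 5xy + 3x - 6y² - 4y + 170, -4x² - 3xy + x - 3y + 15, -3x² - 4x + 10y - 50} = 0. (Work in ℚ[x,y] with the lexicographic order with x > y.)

{(0, 5)}

Compute a lex Gröbner basis by Buchberger's algorithm.
f_1 = xy - 4y² + 100, LT = xy.
f_2 = 2x² - 5xy + 3x - 6y² - 4y + 170, LT = x².
f_3 = -4x² - 3xy + x - 3y + 15, LT = x².
f_4 = -3x² - 4x + 10y - 50, LT = x².

S(f_1,f_2): lcm = x²y. S = -3/2xy² - 3/2xy + 100x + 3y³ + 2y² - 85y.
  reduce S modulo (f_1, f_2, f_3, f_4):
  remainder 100x - 3y³ - 4y² + 65y + 150 ≠ 0; add h_5 = 100x - 3y³ - 4y² + 65y + 150 to the basis.

S(f_1,f_3): lcm = x²y. S = -19/4xy² + ¼xy + 100x - ¾y² + 15/4y.
  reduce S modulo (f_1, f_2, f_3, f_4, h_5):
  remainder -16y³ + 17/4y² + 1655/4y - 175 ≠ 0; add h_6 = -16y³ + 17/4y² + 1655/4y - 175 to the basis.

S(f_1,f_4): lcm = x²y. S = -4xy² - 4/3xy + 100x + 10/3y² - 50/3y.
  reduce S modulo (f_1, f_2, f_3, f_4, h_5, h_6):
  remainder -93/64y² - 3425/192y + 6025/48 ≠ 0; add h_7 = -93/64y² - 3425/192y + 6025/48 to the basis.

S(f_2,f_3): lcm = x². S = -13/4xy + 7/4x - 3y² - 11/4y + 355/4.
  reduce S modulo (f_1, f_2, f_3, f_4, h_5, h_6, h_7):
  remainder 358711/1860y - 358711/372 ≠ 0; add h_8 = 358711/1860y - 358711/372 to the basis.

The other S-polynomials (S(f_2,f_4), S(f_3,f_4), S(f_1,h_5), S(f_2,h_5), S(f_3,h_5), S(f_4,h_5), S(f_1,h_6), S(f_2,h_6), S(f_3,h_6), S(f_4,h_6), S(h_5,h_6), S(f_1,h_7), S(f_2,h_7), S(f_3,h_7), S(f_4,h_7), S(h_5,h_7), S(h_6,h_7), S(f_1,h_8), S(f_2,h_8), S(f_3,h_8), S(f_4,h_8), S(h_5,h_8), S(h_6,h_8), S(h_7,h_8)) all reduce to 0 modulo the current basis, so we have a Gröbner basis.
Inter-reduce: drop elements whose leading term is divisible by another's, tail-reduce, and make monic.
Reduced Gröbner basis: {x, y - 5}.

From the last basis element, y - 5 = 0, so y takes values in {5}. Each choice, substituted upward through the basis, yields the corresponding point(s) of the solution set.
  y = 5: the earlier basis element becomes x = 0, giving x = 0 — point (0, 5).
A lex Gröbner basis triangularizes the system, enabling back-substitution.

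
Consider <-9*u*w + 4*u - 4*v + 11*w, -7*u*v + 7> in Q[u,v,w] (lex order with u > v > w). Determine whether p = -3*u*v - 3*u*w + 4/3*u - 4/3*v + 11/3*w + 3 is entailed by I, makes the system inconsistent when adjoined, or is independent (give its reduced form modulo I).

First compute the reduced Gröbner basis of I by Buchberger's algorithm.
f_1 = -9*u*w + 4*u - 4*v + 11*w, LT = u*w.
f_2 = -7*u*v + 7, LT = u*v.

S(f_1,f_2): lcm = u*v*w. S = -4/9*u*v + 4/9*v**2 - 11/9*v*w + w.
  reduce S modulo (f_1, f_2):
  remainder 4/9*v**2 - 11/9*v*w + w - 4/9 ≠ 0; add h_3 = 4/9*v**2 - 11/9*v*w + w - 4/9 to the basis.

The other S-polynomials (S(f_1,h_3), S(f_2,h_3)) all reduce to 0 modulo the current basis, so we have a Gröbner basis.
Inter-reduce: drop elements whose leading term is divisible by another's, tail-reduce, and make monic.
Reduced Gröbner basis: {u*v - 1, u*w - 4/9*u + 4/9*v - 11/9*w, v**2 - 11/4*v*w + 9/4*w - 1}.
Label its elements g_1 = u*v - 1, g_2 = u*w - 4/9*u + 4/9*v - 11/9*w, g_3 = v**2 - 11/4*v*w + 9/4*w - 1.

Reduce p = -3*u*v - 3*u*w + 4/3*u - 4/3*v + 11/3*w + 3 modulo G:
  leading term u*v: subtract (-3)·g_1 from -3*u*v - 3*u*w + 4/3*u - 4/3*v + 11/3*w + 3 → -3*u*w + 4/3*u - 4/3*v + 11/3*w
  leading term u*w: subtract (-3)·g_2 from -3*u*w + 4/3*u - 4/3*v + 11/3*w → 0
  normal form = 0.
Since the normal form is 0, p ∈ I.

-3*u*v - 3*u*w + 4/3*u - 4/3*v + 11/3*w + 3 lies in I (it reduces to 0).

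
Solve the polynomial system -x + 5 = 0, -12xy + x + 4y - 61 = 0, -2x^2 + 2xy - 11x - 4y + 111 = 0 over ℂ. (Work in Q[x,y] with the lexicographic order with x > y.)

Compute a lex Gröbner basis by Buchberger's algorithm.
f_1 = -x + 5, LT = x.
f_2 = -12xy + x + 4y - 61, LT = xy.
f_3 = -2x^2 + 2xy - 11x - 4y + 111, LT = x^2.

S(f_1,f_2): lcm = xy. S = 1/12x - 14/3y - 61/12.
  leading term x: subtract (-1/12)·f_1 from 1/12x - 14/3y - 61/12 → -14/3y - 14/3
  leading term y: no divisor's leading term divides it; move -14/3y to the remainder.
  leading term 1: no divisor's leading term divides it; move -14/3 to the remainder.
  remainder -14/3y - 14/3 ≠ 0; add h_4 = -14/3y - 14/3 to the basis.

The other S-polynomials (S(f_1,f_3), S(f_2,f_3), S(f_1,h_4), S(f_2,h_4), S(f_3,h_4)) all reduce to 0 modulo the current basis, so we have a Gröbner basis.
Inter-reduce: drop elements whose leading term is divisible by another's, tail-reduce, and make monic.
Reduced Gröbner basis: {x - 5, y + 1}.

A lex Gröbner basis eliminates variables successively. Here y + 1 depends only on y, with roots {-1}; lifting each root through the earlier basis elements recovers the full solutions.
  y = -1: the earlier basis element becomes x - 5 = 0, giving x = 5 — point (5, -1).
Each listed point satisfies every original equation (direct substitution).

{(5, -1)}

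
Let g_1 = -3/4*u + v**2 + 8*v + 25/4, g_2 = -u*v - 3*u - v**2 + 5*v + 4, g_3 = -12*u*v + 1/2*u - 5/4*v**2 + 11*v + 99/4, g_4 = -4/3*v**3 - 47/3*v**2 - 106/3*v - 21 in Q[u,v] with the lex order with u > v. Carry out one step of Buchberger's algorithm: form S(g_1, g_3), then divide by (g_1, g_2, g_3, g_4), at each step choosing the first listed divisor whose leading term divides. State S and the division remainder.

lcm(LM(g_1), LM(g_3)) = u*v.
S = (lcm/LT(g_1))·g_1 − (lcm/LT(g_3))·g_3 = 1/24*u - 4/3*v**3 - 517/48*v**2 - 89/12*v + 33/16.
Reduce S modulo (g_1, g_2, g_3, g_4) in that order:
  leading term u: subtract (-1/18)·g_1 from 1/24*u - 4/3*v**3 - 517/48*v**2 - 89/12*v + 33/16 → -4/3*v**3 - 1543/144*v**2 - 251/36*v + 347/144
  leading term v**3: subtract (1)·g_4 from -4/3*v**3 - 1543/144*v**2 - 251/36*v + 347/144 → 713/144*v**2 + 1021/36*v + 3371/144
  leading term v**2: no divisor's leading term divides it; move 713/144*v**2 to the remainder.
  leading term v: no divisor's leading term divides it; move 1021/36*v to the remainder.
  leading term 1: no divisor's leading term divides it; move 3371/144 to the remainder.
The remainder 713/144*v**2 + 1021/36*v + 3371/144 is nonzero, so it would be added as the next basis element.

S(g_1, g_3) = 1/24*u - 4/3*v**3 - 517/48*v**2 - 89/12*v + 33/16; remainder on division = 713/144*v**2 + 1021/36*v + 3371/144.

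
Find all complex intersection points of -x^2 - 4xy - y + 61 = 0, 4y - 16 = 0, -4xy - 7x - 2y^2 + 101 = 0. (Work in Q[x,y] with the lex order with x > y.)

{(3, 4)}

Compute a lex Gröbner basis by Buchberger's algorithm.
f_1 = -x^2 - 4xy - y + 61, LT = x^2.
f_2 = 4y - 16, LT = y.
f_3 = -4xy - 7x - 2y^2 + 101, LT = xy.

S(f_1,f_3): lcm = x^2y. S = -7/4x^2 + 7/2xy^2 + 101/4x + y^2 - 61y.
  reduce S modulo (f_1, f_2, f_3):
  remainder 437/4x - 1311/4 ≠ 0; add h_4 = 437/4x - 1311/4 to the basis.

The other S-polynomials (S(f_1,f_2), S(f_2,f_3), S(f_1,h_4), S(f_2,h_4), S(f_3,h_4)) all reduce to 0 modulo the current basis, so we have a Gröbner basis.
Inter-reduce: drop elements whose leading term is divisible by another's, tail-reduce, and make monic.
Reduced Gröbner basis: {x - 3, y - 4}.

From the last basis element, y - 4 = 0, so y takes values in {4}. Each choice, substituted upward through the basis, yields the corresponding point(s) of the solution set.
  y = 4: the earlier basis element becomes x - 3 = 0, giving x = 3 — point (3, 4).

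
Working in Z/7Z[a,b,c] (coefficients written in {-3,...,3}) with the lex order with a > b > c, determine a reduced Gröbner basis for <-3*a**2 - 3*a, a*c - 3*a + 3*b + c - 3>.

f_1 = -3*a**2 - 3*a, LT = a**2.
f_2 = a*c - 3*a + 3*b + c - 3, LT = a*c.

S(f_1,f_2): lcm = a**2*c. S = 3*a**2 - 3*a*b + 3*a.
  leading term a**2: subtract (-1)·f_1 from 3*a**2 - 3*a*b + 3*a → -3*a*b
  leading term a*b: no divisor's leading term divides it; move -3*a*b to the remainder.
  remainder -3*a*b ≠ 0; add g_3 = -3*a*b to the basis.

S(f_1,g_3): lcm = a**2*b. S = a*b.
  leading term a*b: subtract (2)·g_3 from a*b → 0
  remainder 0.

S(f_2,g_3): lcm = a*b*c. S = -3*a*b + 3*b**2 + b*c - 3*b.
  leading term a*b: subtract (1)·g_3 from -3*a*b + 3*b**2 + b*c - 3*b → 3*b**2 + b*c - 3*b
  leading term b**2: no divisor's leading term divides it; move 3*b**2 to the remainder.
  leading term b*c: no divisor's leading term divides it; move b*c to the remainder.
  leading term b: no divisor's leading term divides it; move -3*b to the remainder.
  remainder 3*b**2 + b*c - 3*b ≠ 0; add g_4 = 3*b**2 + b*c - 3*b to the basis.

S(f_1,g_4): leading monomials are coprime, so the S-polynomial reduces to 0 (Buchberger's first criterion).
S(f_2,g_4): leading monomials are coprime, so the S-polynomial reduces to 0 (Buchberger's first criterion).
S(g_3,g_4): lcm = a*b**2. S = 2*a*b*c + a*b.
  leading term a*b*c: subtract (2*b)·f_2 from 2*a*b*c + a*b → b**2 - 2*b*c - b
  leading term b**2: subtract (-2)·g_4 from b**2 - 2*b*c - b → 0
  remainder 0.

Every S-polynomial of the final basis reduces to 0, so we have a Gröbner basis.

G = {a**2 + a, a*b, a*c - 3*a + 3*b + c - 3, b**2 - 2*b*c - b}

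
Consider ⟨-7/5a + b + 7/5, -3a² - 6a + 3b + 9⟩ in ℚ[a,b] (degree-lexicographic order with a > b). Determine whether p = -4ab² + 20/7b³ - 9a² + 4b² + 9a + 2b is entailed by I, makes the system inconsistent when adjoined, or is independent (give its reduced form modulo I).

First compute the reduced Gröbner basis of I by Buchberger's algorithm.
f_1 = -7/5a + b + 7/5, LT = a.
f_2 = -3a² - 6a + 3b + 9, LT = a².

S(f_1,f_2): lcm = a². S = -5/7ab - 3a + b + 3.
  reduce S modulo (f_1, f_2):
  remainder -25/49b² - 13/7b ≠ 0; add h_3 = -25/49b² - 13/7b to the basis.

The other S-polynomials (S(f_1,h_3), S(f_2,h_3)) all reduce to 0 modulo the current basis, so we have a Gröbner basis.
Inter-reduce: drop elements whose leading term is divisible by another's, tail-reduce, and make monic.
Reduced Gröbner basis: {b² + 91/25b, a - 5/7b - 1}.
Label its elements g_1 = b² + 91/25b, g_2 = a - 5/7b - 1.

Reduce p = -4ab² + 20/7b³ - 9a² + 4b² + 9a + 2b modulo G:
  leading term ab²: subtract (-4a)·g_1 from -4ab² + 20/7b³ - 9a² + 4b² + 9a + 2b → 20/7b³ - 9a² + 364/25ab + 4b² + 9a + 2b
  leading term b³: subtract (20/7b)·g_1 from 20/7b³ - 9a² + 364/25ab + 4b² + 9a + 2b → -9a² + 364/25ab - 32/5b² + 9a + 2b
  leading term a²: subtract (-9a)·g_2 from -9a² + 364/25ab - 32/5b² + 9a + 2b → 1423/175ab - 32/5b² + 2b
  leading term ab: subtract (1423/175b)·g_2 from 1423/175ab - 32/5b² + 2b → -29/49b² + 1773/175b
  leading term b²: subtract (-29/49)·g_1 from -29/49b² + 1773/175b → 86/7b
  leading term b: no divisor's leading term divides it; move 86/7b to the remainder.
  normal form = 86/7b.
The normal form is nonzero, so p ∉ I. Since p minus its normal form lies in I, I + (p) = I + (r) where r = 86/7b; decide whether this ideal is the whole ring.
Run Buchberger on G together with r (pairs among the g_i already reduce to 0 since G is a Gröbner basis):
g_1 = b² + 91/25b, LT = b².
g_2 = a - 5/7b - 1, LT = a.
r = 86/7b, LT = b.

The S-polynomials (S(g_1,g_2), S(g_1,r), S(g_2,r)) all reduce to 0 modulo the current basis, so we have a Gröbner basis.
Inter-reduce: drop elements whose leading term is divisible by another's, tail-reduce, and make monic.
Reduced Gröbner basis: {a - 1, b}.
The reduced Gröbner basis of I + (p) is {a - 1, b} ≠ {1}, a proper ideal, so the enlarged system stays consistent: p is independent of I, with normal form 86/7b.

The remainder on division by a Gröbner basis is unique — it is the normal form.

-4ab² + 20/7b³ - 9a² + 4b² + 9a + 2b is independent of I; its normal form modulo I is 86/7b.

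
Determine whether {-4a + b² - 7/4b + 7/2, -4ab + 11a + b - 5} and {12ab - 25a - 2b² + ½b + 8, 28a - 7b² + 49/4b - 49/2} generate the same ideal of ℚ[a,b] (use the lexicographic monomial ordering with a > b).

Two ideals are equal iff their reduced Gröbner bases coincide (the reduced basis is unique for a fixed ordering).
Buchberger on the first generating set:
f_1 = -4a + b² - 7/4b + 7/2, LT = a.
f_2 = -4ab + 11a + b - 5, LT = ab.

S(f_1,f_2): lcm = ab. S = 11/4a - ¼b³ + 7/16b² - ⅝b - 5/4.
  leading term a: subtract (-11/16)·f_1 from 11/4a - ¼b³ + 7/16b² - ⅝b - 5/4 → -¼b³ + 9/8b² - 117/64b + 37/32
  leading term b³: no divisor's leading term divides it; move -¼b³ to the remainder.
  leading term b²: no divisor's leading term divides it; move 9/8b² to the remainder.
  leading term b: no divisor's leading term divides it; move -117/64b to the remainder.
  leading term 1: no divisor's leading term divides it; move 37/32 to the remainder.
  remainder -¼b³ + 9/8b² - 117/64b + 37/32 ≠ 0; add g_3 = -¼b³ + 9/8b² - 117/64b + 37/32 to the basis.

S(f_1,g_3): leading monomials are coprime, so the S-polynomial reduces to 0 (Buchberger's first criterion).
S(f_2,g_3): lcm = ab³. S = 7/4ab² - 117/16ab + 37/8a - ¼b³ + 5/4b².
  leading term ab²: subtract (-7/16b²)·f_1 from 7/4ab² - 117/16ab + 37/8a - ¼b³ + 5/4b² → -117/16ab + 37/8a + 7/16b⁴ - 65/64b³ + 89/32b²
  leading term ab: subtract (117/64b)·f_1 from -117/16ab + 37/8a + 7/16b⁴ - 65/64b³ + 89/32b² → 37/8a + 7/16b⁴ - 91/32b³ + 1531/256b² - 819/128b
  leading term a: subtract (-37/32)·f_1 from 37/8a + 7/16b⁴ - 91/32b³ + 1531/256b² - 819/128b → 7/16b⁴ - 91/32b³ + 1827/256b² - 539/64b + 259/64
  leading term b⁴: subtract (-7/4b)·g_3 from 7/16b⁴ - 91/32b³ + 1827/256b² - 539/64b + 259/64 → -⅞b³ + 63/16b² - 819/128b + 259/64
  leading term b³: subtract (7/2)·g_3 from -⅞b³ + 63/16b² - 819/128b + 259/64 → 0
  remainder 0.

Every S-polynomial of the final basis reduces to 0, so we have a Gröbner basis.
Inter-reduce: drop elements whose leading term is divisible by another's, tail-reduce, and make monic.
Reduced Gröbner basis: {a - ¼b² + 7/16b - ⅞, b³ - 9/2b² + 117/16b - 37/8}.

Buchberger on the second generating set:
h_1 = 12ab - 25a - 2b² + ½b + 8, LT = ab.
h_2 = 28a - 7b² + 49/4b - 49/2, LT = a.

S(h_1,h_2): lcm = ab. S = -25/12a + ¼b³ - 29/48b² + 11/12b + ⅔.
  leading term a: subtract (-25/336)·h_2 from -25/12a + ¼b³ - 29/48b² + 11/12b + ⅔ → ¼b³ - 9/8b² + 117/64b - 37/32
  leading term b³: no divisor's leading term divides it; move ¼b³ to the remainder.
  leading term b²: no divisor's leading term divides it; move -9/8b² to the remainder.
  leading term b: no divisor's leading term divides it; move 117/64b to the remainder.
  leading term 1: no divisor's leading term divides it; move -37/32 to the remainder.
  remainder ¼b³ - 9/8b² + 117/64b - 37/32 ≠ 0; add k_3 = ¼b³ - 9/8b² + 117/64b - 37/32 to the basis.

S(h_1,k_3): lcm = ab³. S = 29/12ab² - 117/16ab + 37/8a - ⅙b⁴ + 1/24b³ + ⅔b².
  leading term ab²: subtract (29/144b)·h_1 from 29/12ab² - 117/16ab + 37/8a - ⅙b⁴ + 1/24b³ + ⅔b² → -41/18ab + 37/8a - ⅙b⁴ + 4/9b³ + 163/288b² - 29/18b
  leading term ab: subtract (-41/216)·h_1 from -41/18ab + 37/8a - ⅙b⁴ + 4/9b³ + 163/288b² - 29/18b → -13/108a - ⅙b⁴ + 4/9b³ + 161/864b² - 655/432b + 41/27
  leading term a: subtract (-13/3024)·h_2 from -13/108a - ⅙b⁴ + 4/9b³ + 161/864b² - 655/432b + 41/27 → -⅙b⁴ + 4/9b³ + 5/32b² - 281/192b + 407/288
  leading term b⁴: subtract (-⅔b)·k_3 from -⅙b⁴ + 4/9b³ + 5/32b² - 281/192b + 407/288 → -11/36b³ + 11/8b² - 143/64b + 407/288
  leading term b³: subtract (-11/9)·k_3 from -11/36b³ + 11/8b² - 143/64b + 407/288 → 0
  remainder 0.

S(h_2,k_3): leading monomials are coprime, so the S-polynomial reduces to 0 (Buchberger's first criterion).
Every S-polynomial of the final basis reduces to 0, so we have a Gröbner basis.
Inter-reduce: drop elements whose leading term is divisible by another's, tail-reduce, and make monic.
Reduced Gröbner basis: {a - ¼b² + 7/16b - ⅞, b³ - 9/2b² + 117/16b - 37/8}.

Same reduced basis, so the two generating sets span the same ideal.
The choice of monomial ordering does not affect the verdict — as long as both bases are computed under the same ordering, their equality decides ideal equality.

Yes, the ideals are equal.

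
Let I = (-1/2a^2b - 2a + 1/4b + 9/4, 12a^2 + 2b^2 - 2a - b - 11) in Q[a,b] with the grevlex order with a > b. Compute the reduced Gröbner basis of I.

G = {b^3 - ab - 1/2b^2 - 24a - 5/2b + 27, a^2 + 1/6b^2 - 1/6a - 1/12b - 11/12}

f_1 = -1/2a^2b - 2a + 1/4b + 9/4, LT = a^2b.
f_2 = 12a^2 + 2b^2 - 2a - b - 11, LT = a^2.

S(f_1,f_2): lcm = a^2b. S = -1/6b^3 + 1/6ab + 1/12b^2 + 4a + 5/12b - 9/2.
  leading term b^3: no divisor's leading term divides it; move -1/6b^3 to the remainder.
  leading term ab: no divisor's leading term divides it; move 1/6ab to the remainder.
  leading term b^2: no divisor's leading term divides it; move 1/12b^2 to the remainder.
  leading term a: no divisor's leading term divides it; move 4a to the remainder.
  leading term b: no divisor's leading term divides it; move 5/12b to the remainder.
  leading term 1: no divisor's leading term divides it; move -9/2 to the remainder.
  remainder -1/6b^3 + 1/6ab + 1/12b^2 + 4a + 5/12b - 9/2 ≠ 0; add g_3 = -1/6b^3 + 1/6ab + 1/12b^2 + 4a + 5/12b - 9/2 to the basis.

The other S-polynomials (S(f_1,g_3), S(f_2,g_3)) all reduce to 0 modulo the current basis, so we have a Gröbner basis.
Inter-reduce: drop elements whose leading term is divisible by another's, tail-reduce, and make monic.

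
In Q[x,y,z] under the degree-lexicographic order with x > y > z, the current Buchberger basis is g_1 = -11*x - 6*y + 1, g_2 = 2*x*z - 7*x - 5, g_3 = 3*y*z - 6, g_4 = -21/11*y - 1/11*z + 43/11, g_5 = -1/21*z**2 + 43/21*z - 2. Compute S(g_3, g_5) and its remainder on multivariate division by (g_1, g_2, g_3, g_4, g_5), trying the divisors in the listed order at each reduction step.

S(g_3, g_5) = 43*y*z - 42*y - 2*z; remainder on division = 0.

lcm(LM(g_3), LM(g_5)) = y*z**2.
S = (lcm/LT(g_3))·g_3 − (lcm/LT(g_5))·g_5 = 43*y*z - 42*y - 2*z.
Reduce S modulo (g_1, g_2, g_3, g_4, g_5) in that order:
  leading term y*z: subtract (43/3)·g_3 from 43*y*z - 42*y - 2*z → -42*y - 2*z + 86
  leading term y: subtract (22)·g_4 from -42*y - 2*z + 86 → 0
The remainder is 0, so this S-polynomial contributes no new basis element.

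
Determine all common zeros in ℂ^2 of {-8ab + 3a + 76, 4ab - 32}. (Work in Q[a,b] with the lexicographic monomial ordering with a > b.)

{(-4, -2)}

Compute a lex Gröbner basis by Buchberger's algorithm.
f_1 = -8ab + 3a + 76, LT = ab.
f_2 = 4ab - 32, LT = ab.

S(f_1,f_2): lcm = ab. S = -3/8a - 3/2.
  reduce S modulo (f_1, f_2):
  remainder -3/8a - 3/2 ≠ 0; add h_3 = -3/8a - 3/2 to the basis.

S(f_1,h_3): lcm = ab. S = -3/8a - 4b - 19/2.
  reduce S modulo (f_1, f_2, h_3):
  remainder -4b - 8 ≠ 0; add h_4 = -4b - 8 to the basis.

The other S-polynomials (S(f_2,h_3), S(f_1,h_4), S(f_2,h_4), S(h_3,h_4)) all reduce to 0 modulo the current basis, so we have a Gröbner basis.
Inter-reduce: drop elements whose leading term is divisible by another's, tail-reduce, and make monic.
Reduced Gröbner basis: {a + 4, b + 2}.

The lex basis is triangular: the last element involves only b. Solving b + 2 = 0 gives b ∈ {-2}; substituting each value into the earlier elements determines the remaining variables.
  b = -2: the earlier basis element becomes a + 4 = 0, giving a = -4 — point (-4, -2).
A lex Gröbner basis triangularizes the system, enabling back-substitution.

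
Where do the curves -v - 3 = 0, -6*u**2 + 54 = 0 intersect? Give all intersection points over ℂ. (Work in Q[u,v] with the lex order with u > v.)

Compute a lex Gröbner basis by Buchberger's algorithm.
f_1 = -v - 3, LT = v.
f_2 = -6*u**2 + 54, LT = u**2.

S(f_1,f_2): leading monomials are coprime, so the S-polynomial reduces to 0 (Buchberger's first criterion).
Every S-polynomial of the final basis reduces to 0, so we have a Gröbner basis.
Inter-reduce: drop elements whose leading term is divisible by another's, tail-reduce, and make monic.
Reduced Gröbner basis: {u**2 - 9, v + 3}.

Elimination: the polynomial v + 3 lies in the elimination ideal for v, so v ∈ {-3}. For each such v, the remaining basis elements (now univariate) give the rest of the solution.
  v = -3: the earlier basis element becomes u**2 - 9 = 0, giving u = -3, 3 — points (-3, -3), (3, -3).
Substituting each solution back into the original system confirms all equations vanish.
Zero-dimensionality of the ideal guarantees finitely many solutions over ℂ.

{(-3, -3), (3, -3)}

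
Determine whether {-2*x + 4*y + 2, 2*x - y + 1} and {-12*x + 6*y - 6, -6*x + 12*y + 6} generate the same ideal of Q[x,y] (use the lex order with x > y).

For a fixed monomial order, each ideal has a unique reduced Gröbner basis; comparing bases decides equality.
Buchberger on the first generating set:
f_1 = -2*x + 4*y + 2, LT = x.
f_2 = 2*x - y + 1, LT = x.

S(f_1,f_2): lcm = x. S = -3/2*y - 3/2.
  leading term y: no divisor's leading term divides it; move -3/2*y to the remainder.
  leading term 1: no divisor's leading term divides it; move -3/2 to the remainder.
  remainder -3/2*y - 3/2 ≠ 0; add g_3 = -3/2*y - 3/2 to the basis.

S(f_1,g_3): leading monomials are coprime, so the S-polynomial reduces to 0 (Buchberger's first criterion).
S(f_2,g_3): leading monomials are coprime, so the S-polynomial reduces to 0 (Buchberger's first criterion).
Every S-polynomial of the final basis reduces to 0, so we have a Gröbner basis.
Inter-reduce: drop elements whose leading term is divisible by another's, tail-reduce, and make monic.
Reduced Gröbner basis: {x + 1, y + 1}.

Buchberger on the second generating set:
h_1 = -12*x + 6*y - 6, LT = x.
h_2 = -6*x + 12*y + 6, LT = x.

S(h_1,h_2): lcm = x. S = 3/2*y + 3/2.
  leading term y: no divisor's leading term divides it; move 3/2*y to the remainder.
  leading term 1: no divisor's leading term divides it; move 3/2 to the remainder.
  remainder 3/2*y + 3/2 ≠ 0; add k_3 = 3/2*y + 3/2 to the basis.

S(h_1,k_3): leading monomials are coprime, so the S-polynomial reduces to 0 (Buchberger's first criterion).
S(h_2,k_3): leading monomials are coprime, so the S-polynomial reduces to 0 (Buchberger's first criterion).
Every S-polynomial of the final basis reduces to 0, so we have a Gröbner basis.
Inter-reduce: drop elements whose leading term is divisible by another's, tail-reduce, and make monic.
Reduced Gröbner basis: {x + 1, y + 1}.

These coincide, so the ideals are equal.

Yes, the ideals are equal.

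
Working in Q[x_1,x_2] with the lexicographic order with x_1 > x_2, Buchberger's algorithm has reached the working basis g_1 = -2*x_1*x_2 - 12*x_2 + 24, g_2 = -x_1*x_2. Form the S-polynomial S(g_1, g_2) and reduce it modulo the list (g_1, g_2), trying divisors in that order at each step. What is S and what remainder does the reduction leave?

lcm(LM(g_1), LM(g_2)) = x_1*x_2.
S = (lcm/LT(g_1))·g_1 − (lcm/LT(g_2))·g_2 = 6*x_2 - 12.
Reduce S modulo (g_1, g_2) in that order:
  leading term x_2: no divisor's leading term divides it; move 6*x_2 to the remainder.
  leading term 1: no divisor's leading term divides it; move -12 to the remainder.
The remainder 6*x_2 - 12 is nonzero, so it would be added as the next basis element.

S(g_1, g_2) = 6*x_2 - 12; remainder on division = 6*x_2 - 12.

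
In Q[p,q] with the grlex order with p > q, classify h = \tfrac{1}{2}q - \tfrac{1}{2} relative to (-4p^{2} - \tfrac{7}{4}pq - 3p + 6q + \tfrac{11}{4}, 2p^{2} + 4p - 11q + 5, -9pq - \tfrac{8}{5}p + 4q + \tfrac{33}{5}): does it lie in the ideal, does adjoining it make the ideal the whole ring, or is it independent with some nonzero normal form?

\tfrac{1}{2}q - \tfrac{1}{2} lies in I (it reduces to 0).

First compute the reduced Gröbner basis of I by Buchberger's algorithm.
f_1 = -4p^{2} - \tfrac{7}{4}pq - 3p + 6q + \tfrac{11}{4}, LT = p^{2}.
f_2 = 2p^{2} + 4p - 11q + 5, LT = p^{2}.
f_3 = -9pq - \tfrac{8}{5}p + 4q + \tfrac{33}{5}, LT = pq.

S(f_1,f_2): lcm = p^{2}. S = \tfrac{7}{16}pq - \tfrac{5}{4}p + 4q - \tfrac{51}{16}.
  leading term pq: subtract (-\tfrac{7}{144})·f_3 from \tfrac{7}{16}pq - \tfrac{5}{4}p + 4q - \tfrac{51}{16} → -\tfrac{239}{180}p + \tfrac{151}{36}q - \tfrac{43}{15}
  leading term p: no divisor's leading term divides it; move -\tfrac{239}{180}p to the remainder.
  leading term q: no divisor's leading term divides it; move \tfrac{151}{36}q to the remainder.
  leading term 1: no divisor's leading term divides it; move -\tfrac{43}{15} to the remainder.
  remainder -\tfrac{239}{180}p + \tfrac{151}{36}q - \tfrac{43}{15} ≠ 0; add k_4 = -\tfrac{239}{180}p + \tfrac{151}{36}q - \tfrac{43}{15} to the basis.

S(f_1,f_3): lcm = p^{2}q. S = \tfrac{7}{16}pq^{2} - \tfrac{8}{45}p^{2} + \tfrac{43}{36}pq - \tfrac{3}{2}q^{2} + \tfrac{11}{15}p - \tfrac{11}{16}q.
  leading term pq^{2}: subtract (-\tfrac{7}{144}q)·f_3 from \tfrac{7}{16}pq^{2} - \tfrac{8}{45}p^{2} + \tfrac{43}{36}pq - \tfrac{3}{2}q^{2} + \tfrac{11}{15}p - \tfrac{11}{16}q → -\tfrac{8}{45}p^{2} + \tfrac{67}{60}pq - \tfrac{47}{36}q^{2} + \tfrac{11}{15}p - \tfrac{11}{30}q
  leading term p^{2}: subtract (\tfrac{2}{45})·f_1 from -\tfrac{8}{45}p^{2} + \tfrac{67}{60}pq - \tfrac{47}{36}q^{2} + \tfrac{11}{15}p - \tfrac{11}{30}q → \tfrac{43}{36}pq - \tfrac{47}{36}q^{2} + \tfrac{13}{15}p - \tfrac{19}{30}q - \tfrac{11}{90}
  leading term pq: subtract (-\tfrac{43}{324})·f_3 from \tfrac{43}{36}pq - \tfrac{47}{36}q^{2} + \tfrac{13}{15}p - \tfrac{19}{30}q - \tfrac{11}{90} → -\tfrac{47}{36}q^{2} + \tfrac{53}{81}p - \tfrac{83}{810}q + \tfrac{407}{540}
  leading term q^{2}: no divisor's leading term divides it; move -\tfrac{47}{36}q^{2} to the remainder.
  leading term p: subtract (-\tfrac{1060}{2151})·k_4 from \tfrac{53}{81}p - \tfrac{83}{810}q + \tfrac{407}{540} → \tfrac{42257}{21510}q - \tfrac{28349}{43020}
  leading term q: no divisor's leading term divides it; move \tfrac{42257}{21510}q to the remainder.
  leading term 1: no divisor's leading term divides it; move -\tfrac{28349}{43020} to the remainder.
  remainder -\tfrac{47}{36}q^{2} + \tfrac{42257}{21510}q - \tfrac{28349}{43020} ≠ 0; add k_5 = -\tfrac{47}{36}q^{2} + \tfrac{42257}{21510}q - \tfrac{28349}{43020} to the basis.

S(f_2,f_3): lcm = p^{2}q. S = -\tfrac{8}{45}p^{2} + \tfrac{22}{9}pq - \tfrac{11}{2}q^{2} + \tfrac{11}{15}p + \tfrac{5}{2}q.
  leading term p^{2}: subtract (\tfrac{2}{45})·f_1 from -\tfrac{8}{45}p^{2} + \tfrac{22}{9}pq - \tfrac{11}{2}q^{2} + \tfrac{11}{15}p + \tfrac{5}{2}q → \tfrac{227}{90}pq - \tfrac{11}{2}q^{2} + \tfrac{13}{15}p + \tfrac{67}{30}q - \tfrac{11}{90}
  leading term pq: subtract (-\tfrac{227}{810})·f_3 from \tfrac{227}{90}pq - \tfrac{11}{2}q^{2} + \tfrac{13}{15}p + \tfrac{67}{30}q - \tfrac{11}{90} → -\tfrac{11}{2}q^{2} + \tfrac{847}{2025}p + \tfrac{2717}{810}q + \tfrac{1166}{675}
  leading term q^{2}: subtract (\tfrac{198}{47})·k_5 from -\tfrac{11}{2}q^{2} + \tfrac{847}{2025}p + \tfrac{2717}{810}q + \tfrac{1166}{675} → \tfrac{847}{2025}p - \tfrac{44781913}{9098730}q + \tfrac{68293621}{15164550}
  leading term p: subtract (-\tfrac{3388}{10755})·k_4 from \tfrac{847}{2025}p - \tfrac{44781913}{9098730}q + \tfrac{68293621}{15164550} → -\tfrac{727991}{202194}q + \tfrac{727991}{202194}
  leading term q: no divisor's leading term divides it; move -\tfrac{727991}{202194}q to the remainder.
  leading term 1: no divisor's leading term divides it; move \tfrac{727991}{202194} to the remainder.
  remainder -\tfrac{727991}{202194}q + \tfrac{727991}{202194} ≠ 0; add k_6 = -\tfrac{727991}{202194}q + \tfrac{727991}{202194} to the basis.

The other S-polynomials (S(f_1,k_4), S(f_2,k_4), S(f_3,k_4), S(f_1,k_5), S(f_2,k_5), S(f_3,k_5), S(k_4,k_5), S(f_1,k_6), S(f_2,k_6), S(f_3,k_6), S(k_4,k_6), S(k_5,k_6)) all reduce to 0 modulo the current basis, so we have a Gröbner basis.
Inter-reduce: drop elements whose leading term is divisible by another's, tail-reduce, and make monic.
Reduced Gröbner basis: {p - 1, q - 1}.
Label its elements g_1 = p - 1, g_2 = q - 1.

Reduce h = \tfrac{1}{2}q - \tfrac{1}{2} modulo G:
  leading term q: subtract (\tfrac{1}{2})·g_2 from \tfrac{1}{2}q - \tfrac{1}{2} → 0
  normal form = 0.
Since the normal form is 0, h ∈ I.

Ideal membership is decidable via reduction modulo a Gröbner basis.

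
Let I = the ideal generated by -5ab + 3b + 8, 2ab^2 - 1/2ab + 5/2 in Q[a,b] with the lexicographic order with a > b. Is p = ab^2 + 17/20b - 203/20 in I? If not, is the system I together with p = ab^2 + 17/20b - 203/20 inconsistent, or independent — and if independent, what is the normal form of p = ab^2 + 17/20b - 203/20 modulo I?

First compute the reduced Gröbner basis of I by Buchberger's algorithm.
f_1 = -5ab + 3b + 8, LT = ab.
f_2 = 2ab^2 - 1/2ab + 5/2, LT = ab^2.

S(f_1,f_2): lcm = ab^2. S = 1/4ab - 3/5b^2 - 8/5b - 5/4.
  leading term ab: subtract (-1/20)·f_1 from 1/4ab - 3/5b^2 - 8/5b - 5/4 → -3/5b^2 - 29/20b - 17/20
  leading term b^2: no divisor's leading term divides it; move -3/5b^2 to the remainder.
  leading term b: no divisor's leading term divides it; move -29/20b to the remainder.
  leading term 1: no divisor's leading term divides it; move -17/20 to the remainder.
  remainder -3/5b^2 - 29/20b - 17/20 ≠ 0; add h_3 = -3/5b^2 - 29/20b - 17/20 to the basis.

S(f_1,h_3): lcm = ab^2. S = -29/12ab - 17/12a - 3/5b^2 - 8/5b.
  leading term ab: subtract (29/60)·f_1 from -29/12ab - 17/12a - 3/5b^2 - 8/5b → -17/12a - 3/5b^2 - 61/20b - 58/15
  leading term a: no divisor's leading term divides it; move -17/12a to the remainder.
  leading term b^2: subtract (1)·h_3 from -3/5b^2 - 61/20b - 58/15 → -8/5b - 181/60
  leading term b: no divisor's leading term divides it; move -8/5b to the remainder.
  leading term 1: no divisor's leading term divides it; move -181/60 to the remainder.
  remainder -17/12a - 8/5b - 181/60 ≠ 0; add h_4 = -17/12a - 8/5b - 181/60 to the basis.

The other S-polynomials (S(f_2,h_3), S(f_1,h_4), S(f_2,h_4), S(h_3,h_4)) all reduce to 0 modulo the current basis, so we have a Gröbner basis.
Inter-reduce: drop elements whose leading term is divisible by another's, tail-reduce, and make monic.
Reduced Gröbner basis: {a + 96/85b + 181/85, b^2 + 29/12b + 17/12}.
Label its elements g_1 = a + 96/85b + 181/85, g_2 = b^2 + 29/12b + 17/12.

Reduce p = ab^2 + 17/20b - 203/20 modulo G:
  leading term ab^2: subtract (b^2)·g_1 from ab^2 + 17/20b - 203/20 → -96/85b^3 - 181/85b^2 + 17/20b - 203/20
  leading term b^3: subtract (-96/85b)·g_2 from -96/85b^3 - 181/85b^2 + 17/20b - 203/20 → 3/5b^2 + 49/20b - 203/20
  leading term b^2: subtract (3/5)·g_2 from 3/5b^2 + 49/20b - 203/20 → b - 11
  leading term b: no divisor's leading term divides it; move b to the remainder.
  leading term 1: no divisor's leading term divides it; move -11 to the remainder.
  normal form = b - 11.
The normal form is nonzero, so p ∉ I. Since p minus its normal form lies in I, I + (p) = I + (r) where r = b - 11; decide whether this ideal is the whole ring.
Run Buchberger on G together with r (pairs among the g_i already reduce to 0 since G is a Gröbner basis):
g_1 = a + 96/85b + 181/85, LT = a.
g_2 = b^2 + 29/12b + 17/12, LT = b^2.
r = b - 11, LT = b.

S(g_2,r): lcm = b^2. S = 161/12b + 17/12.
  leading term b: subtract (161/12)·r from 161/12b + 17/12 → 149
  leading term 1: no divisor's leading term divides it; move 149 to the remainder.
  remainder 149 ≠ 0; add m_4 = 149 to the basis.

The other S-polynomials (S(g_1,g_2), S(g_1,r), S(g_1,m_4), S(g_2,m_4), S(r,m_4)) all reduce to 0 modulo the current basis, so we have a Gröbner basis.
Inter-reduce: drop elements whose leading term is divisible by another's, tail-reduce, and make monic.
Reduced Gröbner basis: {1}.
The reduced Gröbner basis of I + (p) is {1}: the ideal is the whole ring, so the enlarged system has no common solution — adjoining p is inconsistent.

The remainder on division by a Gröbner basis is unique — it is the normal form.

Adjoining ab^2 + 17/20b - 203/20 makes the ideal the whole ring: the system is inconsistent.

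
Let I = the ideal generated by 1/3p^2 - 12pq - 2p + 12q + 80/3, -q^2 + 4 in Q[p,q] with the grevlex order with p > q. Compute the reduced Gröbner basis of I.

G = {p^2 - 36pq - 6p + 36q + 80, q^2 - 4}

f_1 = 1/3p^2 - 12pq - 2p + 12q + 80/3, LT = p^2.
f_2 = -q^2 + 4, LT = q^2.

The S-polynomials (S(f_1,f_2)) all reduce to 0 modulo the current basis, so we have a Gröbner basis.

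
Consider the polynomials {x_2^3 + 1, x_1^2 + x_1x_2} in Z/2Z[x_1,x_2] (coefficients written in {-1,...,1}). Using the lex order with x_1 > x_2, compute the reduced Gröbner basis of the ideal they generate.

f_1 = x_2^3 + 1, LT = x_2^3.
f_2 = x_1^2 + x_1x_2, LT = x_1^2.

S(f_1,f_2): leading monomials are coprime, so the S-polynomial reduces to 0 (Buchberger's first criterion).
Every S-polynomial of the final basis reduces to 0, so we have a Gröbner basis.

G = {x_1^2 + x_1x_2, x_2^3 + 1}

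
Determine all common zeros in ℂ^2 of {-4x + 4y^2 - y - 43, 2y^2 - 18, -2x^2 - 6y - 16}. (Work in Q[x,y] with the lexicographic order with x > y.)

{(-1, -3)}

Compute a lex Gröbner basis by Buchberger's algorithm.
f_1 = -4x + 4y^2 - y - 43, LT = x.
f_2 = 2y^2 - 18, LT = y^2.
f_3 = -2x^2 - 6y - 16, LT = x^2.

S(f_1,f_2): leading monomials are coprime, so the S-polynomial reduces to 0 (Buchberger's first criterion).
S(f_1,f_3): lcm = x^2. S = -xy^2 + 1/4xy + 43/4x - 3y - 8.
  leading term xy^2: subtract (1/4y^2)·f_1 from -xy^2 + 1/4xy + 43/4x - 3y - 8 → 1/4xy + 43/4x - y^4 + 1/4y^3 + 43/4y^2 - 3y - 8
  leading term xy: subtract (-1/16y)·f_1 from 1/4xy + 43/4x - y^4 + 1/4y^3 + 43/4y^2 - 3y - 8 → 43/4x - y^4 + 1/2y^3 + 171/16y^2 - 91/16y - 8
  leading term x: subtract (-43/16)·f_1 from 43/4x - y^4 + 1/2y^3 + 171/16y^2 - 91/16y - 8 → -y^4 + 1/2y^3 + 343/16y^2 - 67/8y - 1977/16
  leading term y^4: subtract (-1/2y^2)·f_2 from -y^4 + 1/2y^3 + 343/16y^2 - 67/8y - 1977/16 → 1/2y^3 + 199/16y^2 - 67/8y - 1977/16
  leading term y^3: subtract (1/4y)·f_2 from 1/2y^3 + 199/16y^2 - 67/8y - 1977/16 → 199/16y^2 - 31/8y - 1977/16
  leading term y^2: subtract (199/32)·f_2 from 199/16y^2 - 31/8y - 1977/16 → -31/8y - 93/8
  leading term y: no divisor's leading term divides it; move -31/8y to the remainder.
  leading term 1: no divisor's leading term divides it; move -93/8 to the remainder.
  remainder -31/8y - 93/8 ≠ 0; add h_4 = -31/8y - 93/8 to the basis.

S(f_2,f_3): leading monomials are coprime, so the S-polynomial reduces to 0 (Buchberger's first criterion).
S(f_1,h_4): leading monomials are coprime, so the S-polynomial reduces to 0 (Buchberger's first criterion).
S(f_2,h_4): lcm = y^2. S = -3y - 9.
  leading term y: subtract (24/31)·h_4 from -3y - 9 → 0
  remainder 0.

S(f_3,h_4): leading monomials are coprime, so the S-polynomial reduces to 0 (Buchberger's first criterion).
Every S-polynomial of the final basis reduces to 0, so we have a Gröbner basis.
Inter-reduce: drop elements whose leading term is divisible by another's, tail-reduce, and make monic.
Reduced Gröbner basis: {x + 1, y + 3}.

Since the basis is lex-ordered, y + 3 is univariate in y. Its roots are {-3}. Back-substituting each root into the other basis elements fixes the other coordinates.
  y = -3: the earlier basis element becomes x + 1 = 0, giving x = -1 — point (-1, -3).
Each listed point satisfies every original equation (direct substitution).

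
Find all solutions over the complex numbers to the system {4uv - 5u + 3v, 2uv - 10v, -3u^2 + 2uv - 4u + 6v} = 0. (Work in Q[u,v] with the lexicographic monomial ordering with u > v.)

Compute a lex Gröbner basis by Buchberger's algorithm.
f_1 = 4uv - 5u + 3v, LT = uv.
f_2 = 2uv - 10v, LT = uv.
f_3 = -3u^2 + 2uv - 4u + 6v, LT = u^2.

S(f_1,f_2): lcm = uv. S = -5/4u + 23/4v.
  leading term u: no divisor's leading term divides it; move -5/4u to the remainder.
  leading term v: no divisor's leading term divides it; move 23/4v to the remainder.
  remainder -5/4u + 23/4v ≠ 0; add h_4 = -5/4u + 23/4v to the basis.

S(f_1,f_3): lcm = u^2v. S = -5/4u^2 + 2/3uv^2 - 7/12uv + 2v^2.
  leading term u^2: subtract (5/12)·f_3 from -5/4u^2 + 2/3uv^2 - 7/12uv + 2v^2 → 2/3uv^2 - 17/12uv + 5/3u + 2v^2 - 5/2v
  leading term uv^2: subtract (1/6v)·f_1 from 2/3uv^2 - 17/12uv + 5/3u + 2v^2 - 5/2v → -7/12uv + 5/3u + 3/2v^2 - 5/2v
  leading term uv: subtract (-7/48)·f_1 from -7/12uv + 5/3u + 3/2v^2 - 5/2v → 15/16u + 3/2v^2 - 33/16v
  leading term u: subtract (-3/4)·h_4 from 15/16u + 3/2v^2 - 33/16v → 3/2v^2 + 9/4v
  leading term v^2: no divisor's leading term divides it; move 3/2v^2 to the remainder.
  leading term v: no divisor's leading term divides it; move 9/4v to the remainder.
  remainder 3/2v^2 + 9/4v ≠ 0; add h_5 = 3/2v^2 + 9/4v to the basis.

S(f_2,f_3): lcm = u^2v. S = 2/3uv^2 - 19/3uv + 2v^2.
  leading term uv^2: subtract (1/6v)·f_1 from 2/3uv^2 - 19/3uv + 2v^2 → -11/2uv + 3/2v^2
  leading term uv: subtract (-11/8)·f_1 from -11/2uv + 3/2v^2 → -55/8u + 3/2v^2 + 33/8v
  leading term u: subtract (11/2)·h_4 from -55/8u + 3/2v^2 + 33/8v → 3/2v^2 - 55/2v
  leading term v^2: subtract (1)·h_5 from 3/2v^2 - 55/2v → -119/4v
  leading term v: no divisor's leading term divides it; move -119/4v to the remainder.
  remainder -119/4v ≠ 0; add h_6 = -119/4v to the basis.

The other S-polynomials (S(f_1,h_4), S(f_2,h_4), S(f_3,h_4), S(f_1,h_5), S(f_2,h_5), S(f_3,h_5), S(h_4,h_5), S(f_1,h_6), S(f_2,h_6), S(f_3,h_6), S(h_4,h_6), S(h_5,h_6)) all reduce to 0 modulo the current basis, so we have a Gröbner basis.
Inter-reduce: drop elements whose leading term is divisible by another's, tail-reduce, and make monic.
Reduced Gröbner basis: {u, v}.

The lex basis is triangular: the last element involves only v. Solving v = 0 gives v ∈ {0}; substituting each value into the earlier elements determines the remaining variables.
  v = 0: the earlier basis element becomes u = 0, giving u = 0 — point (0, 0).
Substituting each solution back into the original system confirms all equations vanish.

{(0, 0)}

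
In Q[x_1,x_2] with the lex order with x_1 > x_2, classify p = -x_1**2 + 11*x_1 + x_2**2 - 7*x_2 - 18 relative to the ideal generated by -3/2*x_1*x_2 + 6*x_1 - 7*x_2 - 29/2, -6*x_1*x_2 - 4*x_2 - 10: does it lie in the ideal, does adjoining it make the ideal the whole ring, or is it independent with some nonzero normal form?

First compute the reduced Gröbner basis of I by Buchberger's algorithm.
f_1 = -3/2*x_1*x_2 + 6*x_1 - 7*x_2 - 29/2, LT = x_1*x_2.
f_2 = -6*x_1*x_2 - 4*x_2 - 10, LT = x_1*x_2.

S(f_1,f_2): lcm = x_1*x_2. S = -4*x_1 + 4*x_2 + 8.
  reduce S modulo (f_1, f_2):
  remainder -4*x_1 + 4*x_2 + 8 ≠ 0; add h_3 = -4*x_1 + 4*x_2 + 8 to the basis.

S(f_1,h_3): lcm = x_1*x_2. S = -4*x_1 + x_2**2 + 20/3*x_2 + 29/3.
  reduce S modulo (f_1, f_2, h_3):
  remainder x_2**2 + 8/3*x_2 + 5/3 ≠ 0; add h_4 = x_2**2 + 8/3*x_2 + 5/3 to the basis.

The other S-polynomials (S(f_2,h_3), S(f_1,h_4), S(f_2,h_4), S(h_3,h_4)) all reduce to 0 modulo the current basis, so we have a Gröbner basis.
Inter-reduce: drop elements whose leading term is divisible by another's, tail-reduce, and make monic.
Reduced Gröbner basis: {x_1 - x_2 - 2, x_2**2 + 8/3*x_2 + 5/3}.
Label its elements g_1 = x_1 - x_2 - 2, g_2 = x_2**2 + 8/3*x_2 + 5/3.

Reduce p = -x_1**2 + 11*x_1 + x_2**2 - 7*x_2 - 18 modulo G:
  leading term x_1**2: subtract (-x_1)·g_1 from -x_1**2 + 11*x_1 + x_2**2 - 7*x_2 - 18 → -x_1*x_2 + 9*x_1 + x_2**2 - 7*x_2 - 18
  leading term x_1*x_2: subtract (-x_2)·g_1 from -x_1*x_2 + 9*x_1 + x_2**2 - 7*x_2 - 18 → 9*x_1 - 9*x_2 - 18
  leading term x_1: subtract (9)·g_1 from 9*x_1 - 9*x_2 - 18 → 0
  normal form = 0.
Since the normal form is 0, p ∈ I.

-x_1**2 + 11*x_1 + x_2**2 - 7*x_2 - 18 lies in I (it reduces to 0).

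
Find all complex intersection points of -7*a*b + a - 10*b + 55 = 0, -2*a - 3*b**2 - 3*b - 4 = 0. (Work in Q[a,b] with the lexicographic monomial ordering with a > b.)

Compute a lex Gröbner basis by Buchberger's algorithm.
f_1 = -7*a*b + a - 10*b + 55, LT = a*b.
f_2 = -2*a - 3*b**2 - 3*b - 4, LT = a.

S(f_1,f_2): lcm = a*b. S = -1/7*a - 3/2*b**3 - 3/2*b**2 - 4/7*b - 55/7.
  leading term a: subtract (1/14)·f_2 from -1/7*a - 3/2*b**3 - 3/2*b**2 - 4/7*b - 55/7 → -3/2*b**3 - 9/7*b**2 - 5/14*b - 53/7
  leading term b**3: no divisor's leading term divides it; move -3/2*b**3 to the remainder.
  leading term b**2: no divisor's leading term divides it; move -9/7*b**2 to the remainder.
  leading term b: no divisor's leading term divides it; move -5/14*b to the remainder.
  leading term 1: no divisor's leading term divides it; move -53/7 to the remainder.
  remainder -3/2*b**3 - 9/7*b**2 - 5/14*b - 53/7 ≠ 0; add h_3 = -3/2*b**3 - 9/7*b**2 - 5/14*b - 53/7 to the basis.

S(f_1,h_3): lcm = a*b**3. S = -a*b**2 - 5/21*a*b - 106/21*a + 10/7*b**3 - 55/7*b**2.
  leading term a*b**2: subtract (1/7*b)·f_1 from -a*b**2 - 5/21*a*b - 106/21*a + 10/7*b**3 - 55/7*b**2 → -8/21*a*b - 106/21*a + 10/7*b**3 - 45/7*b**2 - 55/7*b
  leading term a*b: subtract (8/147)·f_1 from -8/21*a*b - 106/21*a + 10/7*b**3 - 45/7*b**2 - 55/7*b → -250/49*a + 10/7*b**3 - 45/7*b**2 - 1075/147*b - 440/147
  leading term a: subtract (125/49)·f_2 from -250/49*a + 10/7*b**3 - 45/7*b**2 - 1075/147*b - 440/147 → 10/7*b**3 + 60/49*b**2 + 50/147*b + 1060/147
  leading term b**3: subtract (-20/21)·h_3 from 10/7*b**3 + 60/49*b**2 + 50/147*b + 1060/147 → 0
  remainder 0.

S(f_2,h_3): leading monomials are coprime, so the S-polynomial reduces to 0 (Buchberger's first criterion).
Every S-polynomial of the final basis reduces to 0, so we have a Gröbner basis.
Inter-reduce: drop elements whose leading term is divisible by another's, tail-reduce, and make monic.
Reduced Gröbner basis: {a + 3/2*b**2 + 3/2*b + 2, b**3 + 6/7*b**2 + 5/21*b + 106/21}.

The lex basis is triangular: the last element involves only b. Solving b**3 + 6/7*b**2 + 5/21*b + 106/21 = 0 gives b ∈ {-2, 4/7 - sqrt(969)*I/21, 4/7 + sqrt(969)*I/21}; substituting each value into the earlier elements determines the remaining variables.
  b = -2: the earlier basis element becomes a + 5 = 0, giving a = -5 — point (-5, -2).
  b = 4/7 - sqrt(969)*I/21: the earlier basis element becomes a + 5/98 - 15*sqrt(969)*I/98 = 0, giving a = -5/98 + 15*sqrt(969)*I/98 — point (-5/98 + 15*sqrt(969)*I/98, 4/7 - sqrt(969)*I/21).
  b = 4/7 + sqrt(969)*I/21: the earlier basis element becomes a + 5/98 + 15*sqrt(969)*I/98 = 0, giving a = -5/98 - 15*sqrt(969)*I/98 — point (-5/98 - 15*sqrt(969)*I/98, 4/7 + sqrt(969)*I/21).
Substituting each solution back into the original system confirms all equations vanish.

{(-5, -2), (-5/98 + 15*sqrt(969)*I/98, 4/7 - sqrt(969)*I/21), (-5/98 - 15*sqrt(969)*I/98, 4/7 + sqrt(969)*I/21)}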